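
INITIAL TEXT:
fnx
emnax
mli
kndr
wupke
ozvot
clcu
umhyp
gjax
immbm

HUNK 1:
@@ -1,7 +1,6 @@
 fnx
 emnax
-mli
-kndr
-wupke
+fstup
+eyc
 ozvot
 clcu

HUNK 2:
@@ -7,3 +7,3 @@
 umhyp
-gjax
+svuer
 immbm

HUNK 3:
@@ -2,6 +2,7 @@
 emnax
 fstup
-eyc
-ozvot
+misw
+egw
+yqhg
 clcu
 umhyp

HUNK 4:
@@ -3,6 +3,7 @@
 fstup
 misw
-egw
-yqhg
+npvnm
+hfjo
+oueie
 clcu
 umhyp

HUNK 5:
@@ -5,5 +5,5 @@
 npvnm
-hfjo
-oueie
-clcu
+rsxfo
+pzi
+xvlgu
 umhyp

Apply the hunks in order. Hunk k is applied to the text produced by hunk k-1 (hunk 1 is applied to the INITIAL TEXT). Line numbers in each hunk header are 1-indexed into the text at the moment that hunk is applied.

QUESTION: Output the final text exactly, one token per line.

Answer: fnx
emnax
fstup
misw
npvnm
rsxfo
pzi
xvlgu
umhyp
svuer
immbm

Derivation:
Hunk 1: at line 1 remove [mli,kndr,wupke] add [fstup,eyc] -> 9 lines: fnx emnax fstup eyc ozvot clcu umhyp gjax immbm
Hunk 2: at line 7 remove [gjax] add [svuer] -> 9 lines: fnx emnax fstup eyc ozvot clcu umhyp svuer immbm
Hunk 3: at line 2 remove [eyc,ozvot] add [misw,egw,yqhg] -> 10 lines: fnx emnax fstup misw egw yqhg clcu umhyp svuer immbm
Hunk 4: at line 3 remove [egw,yqhg] add [npvnm,hfjo,oueie] -> 11 lines: fnx emnax fstup misw npvnm hfjo oueie clcu umhyp svuer immbm
Hunk 5: at line 5 remove [hfjo,oueie,clcu] add [rsxfo,pzi,xvlgu] -> 11 lines: fnx emnax fstup misw npvnm rsxfo pzi xvlgu umhyp svuer immbm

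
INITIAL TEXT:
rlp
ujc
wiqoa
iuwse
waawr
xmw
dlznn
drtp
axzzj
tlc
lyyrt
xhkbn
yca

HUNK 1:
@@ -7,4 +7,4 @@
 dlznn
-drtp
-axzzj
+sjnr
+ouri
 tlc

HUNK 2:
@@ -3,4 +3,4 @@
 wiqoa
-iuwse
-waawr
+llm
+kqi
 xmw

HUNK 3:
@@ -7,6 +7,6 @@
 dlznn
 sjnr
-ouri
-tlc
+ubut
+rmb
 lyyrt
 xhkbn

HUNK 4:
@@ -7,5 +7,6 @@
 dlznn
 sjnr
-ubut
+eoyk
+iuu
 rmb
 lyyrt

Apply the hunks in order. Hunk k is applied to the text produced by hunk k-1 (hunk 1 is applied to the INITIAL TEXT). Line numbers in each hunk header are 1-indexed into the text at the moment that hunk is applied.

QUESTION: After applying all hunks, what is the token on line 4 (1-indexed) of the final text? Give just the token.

Hunk 1: at line 7 remove [drtp,axzzj] add [sjnr,ouri] -> 13 lines: rlp ujc wiqoa iuwse waawr xmw dlznn sjnr ouri tlc lyyrt xhkbn yca
Hunk 2: at line 3 remove [iuwse,waawr] add [llm,kqi] -> 13 lines: rlp ujc wiqoa llm kqi xmw dlznn sjnr ouri tlc lyyrt xhkbn yca
Hunk 3: at line 7 remove [ouri,tlc] add [ubut,rmb] -> 13 lines: rlp ujc wiqoa llm kqi xmw dlznn sjnr ubut rmb lyyrt xhkbn yca
Hunk 4: at line 7 remove [ubut] add [eoyk,iuu] -> 14 lines: rlp ujc wiqoa llm kqi xmw dlznn sjnr eoyk iuu rmb lyyrt xhkbn yca
Final line 4: llm

Answer: llm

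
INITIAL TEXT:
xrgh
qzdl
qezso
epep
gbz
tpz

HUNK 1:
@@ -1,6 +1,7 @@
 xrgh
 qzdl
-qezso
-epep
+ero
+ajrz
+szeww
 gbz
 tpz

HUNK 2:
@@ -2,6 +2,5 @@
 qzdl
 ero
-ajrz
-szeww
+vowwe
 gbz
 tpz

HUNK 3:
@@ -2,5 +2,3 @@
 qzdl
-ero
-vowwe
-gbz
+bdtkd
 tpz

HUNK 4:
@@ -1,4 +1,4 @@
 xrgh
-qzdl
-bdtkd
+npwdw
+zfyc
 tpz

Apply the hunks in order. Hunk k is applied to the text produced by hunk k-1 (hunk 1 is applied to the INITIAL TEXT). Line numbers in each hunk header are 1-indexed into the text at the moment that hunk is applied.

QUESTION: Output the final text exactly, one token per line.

Hunk 1: at line 1 remove [qezso,epep] add [ero,ajrz,szeww] -> 7 lines: xrgh qzdl ero ajrz szeww gbz tpz
Hunk 2: at line 2 remove [ajrz,szeww] add [vowwe] -> 6 lines: xrgh qzdl ero vowwe gbz tpz
Hunk 3: at line 2 remove [ero,vowwe,gbz] add [bdtkd] -> 4 lines: xrgh qzdl bdtkd tpz
Hunk 4: at line 1 remove [qzdl,bdtkd] add [npwdw,zfyc] -> 4 lines: xrgh npwdw zfyc tpz

Answer: xrgh
npwdw
zfyc
tpz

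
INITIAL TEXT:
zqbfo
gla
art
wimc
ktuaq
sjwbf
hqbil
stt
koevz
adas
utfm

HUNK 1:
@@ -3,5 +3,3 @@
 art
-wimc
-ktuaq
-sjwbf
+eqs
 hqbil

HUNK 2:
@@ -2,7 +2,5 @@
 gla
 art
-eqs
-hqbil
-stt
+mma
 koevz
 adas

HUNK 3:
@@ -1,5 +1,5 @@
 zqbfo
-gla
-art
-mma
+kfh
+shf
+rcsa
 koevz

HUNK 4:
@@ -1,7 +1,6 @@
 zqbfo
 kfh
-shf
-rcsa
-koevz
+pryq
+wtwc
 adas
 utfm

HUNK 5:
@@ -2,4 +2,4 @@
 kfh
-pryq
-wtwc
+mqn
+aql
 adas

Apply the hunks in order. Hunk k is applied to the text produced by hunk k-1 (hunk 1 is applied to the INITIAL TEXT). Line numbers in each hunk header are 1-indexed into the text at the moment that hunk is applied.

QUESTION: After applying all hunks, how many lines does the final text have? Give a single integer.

Answer: 6

Derivation:
Hunk 1: at line 3 remove [wimc,ktuaq,sjwbf] add [eqs] -> 9 lines: zqbfo gla art eqs hqbil stt koevz adas utfm
Hunk 2: at line 2 remove [eqs,hqbil,stt] add [mma] -> 7 lines: zqbfo gla art mma koevz adas utfm
Hunk 3: at line 1 remove [gla,art,mma] add [kfh,shf,rcsa] -> 7 lines: zqbfo kfh shf rcsa koevz adas utfm
Hunk 4: at line 1 remove [shf,rcsa,koevz] add [pryq,wtwc] -> 6 lines: zqbfo kfh pryq wtwc adas utfm
Hunk 5: at line 2 remove [pryq,wtwc] add [mqn,aql] -> 6 lines: zqbfo kfh mqn aql adas utfm
Final line count: 6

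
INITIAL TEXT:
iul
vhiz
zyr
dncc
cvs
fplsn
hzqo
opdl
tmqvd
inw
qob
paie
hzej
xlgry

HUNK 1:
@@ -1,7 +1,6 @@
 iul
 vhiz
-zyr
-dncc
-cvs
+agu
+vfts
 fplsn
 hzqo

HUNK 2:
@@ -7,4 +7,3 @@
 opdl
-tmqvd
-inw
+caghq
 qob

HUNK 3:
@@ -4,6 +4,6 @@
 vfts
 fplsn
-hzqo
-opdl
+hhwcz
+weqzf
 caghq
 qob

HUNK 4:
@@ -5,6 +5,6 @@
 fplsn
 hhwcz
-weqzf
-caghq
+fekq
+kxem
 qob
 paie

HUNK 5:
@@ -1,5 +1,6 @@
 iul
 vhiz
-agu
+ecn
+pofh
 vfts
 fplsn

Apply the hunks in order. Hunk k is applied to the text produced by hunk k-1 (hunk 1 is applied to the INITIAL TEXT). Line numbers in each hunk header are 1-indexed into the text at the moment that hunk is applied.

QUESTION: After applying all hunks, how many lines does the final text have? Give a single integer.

Hunk 1: at line 1 remove [zyr,dncc,cvs] add [agu,vfts] -> 13 lines: iul vhiz agu vfts fplsn hzqo opdl tmqvd inw qob paie hzej xlgry
Hunk 2: at line 7 remove [tmqvd,inw] add [caghq] -> 12 lines: iul vhiz agu vfts fplsn hzqo opdl caghq qob paie hzej xlgry
Hunk 3: at line 4 remove [hzqo,opdl] add [hhwcz,weqzf] -> 12 lines: iul vhiz agu vfts fplsn hhwcz weqzf caghq qob paie hzej xlgry
Hunk 4: at line 5 remove [weqzf,caghq] add [fekq,kxem] -> 12 lines: iul vhiz agu vfts fplsn hhwcz fekq kxem qob paie hzej xlgry
Hunk 5: at line 1 remove [agu] add [ecn,pofh] -> 13 lines: iul vhiz ecn pofh vfts fplsn hhwcz fekq kxem qob paie hzej xlgry
Final line count: 13

Answer: 13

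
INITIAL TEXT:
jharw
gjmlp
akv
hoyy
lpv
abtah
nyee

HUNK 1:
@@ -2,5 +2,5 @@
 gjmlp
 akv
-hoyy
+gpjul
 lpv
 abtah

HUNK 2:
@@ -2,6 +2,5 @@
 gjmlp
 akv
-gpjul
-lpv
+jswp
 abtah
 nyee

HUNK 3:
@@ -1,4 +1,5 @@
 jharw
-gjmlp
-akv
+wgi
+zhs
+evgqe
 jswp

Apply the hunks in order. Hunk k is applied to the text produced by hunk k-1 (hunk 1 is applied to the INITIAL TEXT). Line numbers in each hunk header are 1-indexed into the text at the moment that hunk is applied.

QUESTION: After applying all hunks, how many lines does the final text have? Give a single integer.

Hunk 1: at line 2 remove [hoyy] add [gpjul] -> 7 lines: jharw gjmlp akv gpjul lpv abtah nyee
Hunk 2: at line 2 remove [gpjul,lpv] add [jswp] -> 6 lines: jharw gjmlp akv jswp abtah nyee
Hunk 3: at line 1 remove [gjmlp,akv] add [wgi,zhs,evgqe] -> 7 lines: jharw wgi zhs evgqe jswp abtah nyee
Final line count: 7

Answer: 7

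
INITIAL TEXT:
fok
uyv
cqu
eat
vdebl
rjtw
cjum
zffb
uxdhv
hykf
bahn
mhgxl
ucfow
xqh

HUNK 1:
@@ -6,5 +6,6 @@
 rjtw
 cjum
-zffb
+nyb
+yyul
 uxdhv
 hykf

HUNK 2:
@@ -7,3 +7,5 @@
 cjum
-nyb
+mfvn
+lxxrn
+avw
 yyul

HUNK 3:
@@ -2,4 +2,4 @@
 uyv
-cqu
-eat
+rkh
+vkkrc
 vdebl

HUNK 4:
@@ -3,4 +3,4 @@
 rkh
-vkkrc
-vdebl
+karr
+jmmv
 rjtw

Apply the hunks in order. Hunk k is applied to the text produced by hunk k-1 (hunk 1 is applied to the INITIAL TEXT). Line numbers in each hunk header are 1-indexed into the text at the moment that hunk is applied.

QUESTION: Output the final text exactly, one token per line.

Hunk 1: at line 6 remove [zffb] add [nyb,yyul] -> 15 lines: fok uyv cqu eat vdebl rjtw cjum nyb yyul uxdhv hykf bahn mhgxl ucfow xqh
Hunk 2: at line 7 remove [nyb] add [mfvn,lxxrn,avw] -> 17 lines: fok uyv cqu eat vdebl rjtw cjum mfvn lxxrn avw yyul uxdhv hykf bahn mhgxl ucfow xqh
Hunk 3: at line 2 remove [cqu,eat] add [rkh,vkkrc] -> 17 lines: fok uyv rkh vkkrc vdebl rjtw cjum mfvn lxxrn avw yyul uxdhv hykf bahn mhgxl ucfow xqh
Hunk 4: at line 3 remove [vkkrc,vdebl] add [karr,jmmv] -> 17 lines: fok uyv rkh karr jmmv rjtw cjum mfvn lxxrn avw yyul uxdhv hykf bahn mhgxl ucfow xqh

Answer: fok
uyv
rkh
karr
jmmv
rjtw
cjum
mfvn
lxxrn
avw
yyul
uxdhv
hykf
bahn
mhgxl
ucfow
xqh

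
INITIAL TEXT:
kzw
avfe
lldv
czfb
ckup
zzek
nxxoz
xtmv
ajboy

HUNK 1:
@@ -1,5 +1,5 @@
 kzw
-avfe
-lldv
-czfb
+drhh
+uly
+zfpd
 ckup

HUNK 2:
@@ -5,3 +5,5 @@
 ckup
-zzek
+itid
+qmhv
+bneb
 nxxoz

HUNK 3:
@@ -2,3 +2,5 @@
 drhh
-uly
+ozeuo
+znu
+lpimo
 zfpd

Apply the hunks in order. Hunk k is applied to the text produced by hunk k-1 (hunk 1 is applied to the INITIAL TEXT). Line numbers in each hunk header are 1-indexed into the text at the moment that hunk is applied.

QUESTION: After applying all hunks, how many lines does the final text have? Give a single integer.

Hunk 1: at line 1 remove [avfe,lldv,czfb] add [drhh,uly,zfpd] -> 9 lines: kzw drhh uly zfpd ckup zzek nxxoz xtmv ajboy
Hunk 2: at line 5 remove [zzek] add [itid,qmhv,bneb] -> 11 lines: kzw drhh uly zfpd ckup itid qmhv bneb nxxoz xtmv ajboy
Hunk 3: at line 2 remove [uly] add [ozeuo,znu,lpimo] -> 13 lines: kzw drhh ozeuo znu lpimo zfpd ckup itid qmhv bneb nxxoz xtmv ajboy
Final line count: 13

Answer: 13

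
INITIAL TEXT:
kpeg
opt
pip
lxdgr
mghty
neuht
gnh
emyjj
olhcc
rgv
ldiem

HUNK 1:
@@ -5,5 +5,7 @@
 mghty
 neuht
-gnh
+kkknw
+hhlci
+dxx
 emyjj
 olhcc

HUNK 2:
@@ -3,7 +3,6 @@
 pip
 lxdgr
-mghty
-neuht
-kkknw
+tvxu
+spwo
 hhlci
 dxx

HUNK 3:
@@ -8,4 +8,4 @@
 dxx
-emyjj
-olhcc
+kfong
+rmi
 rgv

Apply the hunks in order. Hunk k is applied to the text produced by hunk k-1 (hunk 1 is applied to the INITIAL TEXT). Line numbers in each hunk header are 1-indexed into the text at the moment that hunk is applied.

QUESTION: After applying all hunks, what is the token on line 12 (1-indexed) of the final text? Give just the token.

Hunk 1: at line 5 remove [gnh] add [kkknw,hhlci,dxx] -> 13 lines: kpeg opt pip lxdgr mghty neuht kkknw hhlci dxx emyjj olhcc rgv ldiem
Hunk 2: at line 3 remove [mghty,neuht,kkknw] add [tvxu,spwo] -> 12 lines: kpeg opt pip lxdgr tvxu spwo hhlci dxx emyjj olhcc rgv ldiem
Hunk 3: at line 8 remove [emyjj,olhcc] add [kfong,rmi] -> 12 lines: kpeg opt pip lxdgr tvxu spwo hhlci dxx kfong rmi rgv ldiem
Final line 12: ldiem

Answer: ldiem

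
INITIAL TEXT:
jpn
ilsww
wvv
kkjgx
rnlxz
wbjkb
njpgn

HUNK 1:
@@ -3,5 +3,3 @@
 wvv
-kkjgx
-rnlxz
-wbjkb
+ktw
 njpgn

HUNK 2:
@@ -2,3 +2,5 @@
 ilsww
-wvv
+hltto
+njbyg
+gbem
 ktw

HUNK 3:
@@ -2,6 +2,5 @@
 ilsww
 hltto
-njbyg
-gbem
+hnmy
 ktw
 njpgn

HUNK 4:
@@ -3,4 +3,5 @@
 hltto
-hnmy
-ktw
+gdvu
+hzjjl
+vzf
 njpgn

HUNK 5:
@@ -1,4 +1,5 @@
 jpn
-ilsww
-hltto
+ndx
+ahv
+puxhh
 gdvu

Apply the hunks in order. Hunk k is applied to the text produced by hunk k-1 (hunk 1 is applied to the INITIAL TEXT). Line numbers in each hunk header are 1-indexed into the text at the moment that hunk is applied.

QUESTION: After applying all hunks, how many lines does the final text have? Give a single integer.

Answer: 8

Derivation:
Hunk 1: at line 3 remove [kkjgx,rnlxz,wbjkb] add [ktw] -> 5 lines: jpn ilsww wvv ktw njpgn
Hunk 2: at line 2 remove [wvv] add [hltto,njbyg,gbem] -> 7 lines: jpn ilsww hltto njbyg gbem ktw njpgn
Hunk 3: at line 2 remove [njbyg,gbem] add [hnmy] -> 6 lines: jpn ilsww hltto hnmy ktw njpgn
Hunk 4: at line 3 remove [hnmy,ktw] add [gdvu,hzjjl,vzf] -> 7 lines: jpn ilsww hltto gdvu hzjjl vzf njpgn
Hunk 5: at line 1 remove [ilsww,hltto] add [ndx,ahv,puxhh] -> 8 lines: jpn ndx ahv puxhh gdvu hzjjl vzf njpgn
Final line count: 8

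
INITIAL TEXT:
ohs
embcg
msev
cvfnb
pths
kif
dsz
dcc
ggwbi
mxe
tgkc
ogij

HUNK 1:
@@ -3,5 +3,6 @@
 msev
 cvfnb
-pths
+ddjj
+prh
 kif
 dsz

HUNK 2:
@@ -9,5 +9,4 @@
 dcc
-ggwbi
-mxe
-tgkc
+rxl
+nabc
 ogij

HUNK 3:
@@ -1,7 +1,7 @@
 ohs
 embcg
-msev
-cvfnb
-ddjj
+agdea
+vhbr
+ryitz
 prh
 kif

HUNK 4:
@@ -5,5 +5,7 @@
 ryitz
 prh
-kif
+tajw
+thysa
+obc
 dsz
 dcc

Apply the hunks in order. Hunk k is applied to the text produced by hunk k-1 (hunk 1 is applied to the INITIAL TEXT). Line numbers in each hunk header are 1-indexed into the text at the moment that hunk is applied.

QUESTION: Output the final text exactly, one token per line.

Answer: ohs
embcg
agdea
vhbr
ryitz
prh
tajw
thysa
obc
dsz
dcc
rxl
nabc
ogij

Derivation:
Hunk 1: at line 3 remove [pths] add [ddjj,prh] -> 13 lines: ohs embcg msev cvfnb ddjj prh kif dsz dcc ggwbi mxe tgkc ogij
Hunk 2: at line 9 remove [ggwbi,mxe,tgkc] add [rxl,nabc] -> 12 lines: ohs embcg msev cvfnb ddjj prh kif dsz dcc rxl nabc ogij
Hunk 3: at line 1 remove [msev,cvfnb,ddjj] add [agdea,vhbr,ryitz] -> 12 lines: ohs embcg agdea vhbr ryitz prh kif dsz dcc rxl nabc ogij
Hunk 4: at line 5 remove [kif] add [tajw,thysa,obc] -> 14 lines: ohs embcg agdea vhbr ryitz prh tajw thysa obc dsz dcc rxl nabc ogij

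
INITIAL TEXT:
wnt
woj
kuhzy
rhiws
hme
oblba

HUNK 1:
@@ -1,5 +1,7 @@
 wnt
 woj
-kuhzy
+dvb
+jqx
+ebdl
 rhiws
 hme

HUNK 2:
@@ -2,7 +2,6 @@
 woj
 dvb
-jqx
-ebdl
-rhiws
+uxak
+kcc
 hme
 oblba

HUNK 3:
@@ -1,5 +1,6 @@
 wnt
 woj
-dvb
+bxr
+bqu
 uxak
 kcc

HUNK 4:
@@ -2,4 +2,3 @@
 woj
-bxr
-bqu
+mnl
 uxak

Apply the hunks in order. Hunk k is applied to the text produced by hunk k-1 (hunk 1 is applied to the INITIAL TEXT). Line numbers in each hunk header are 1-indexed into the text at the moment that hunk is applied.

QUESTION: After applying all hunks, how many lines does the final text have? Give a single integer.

Answer: 7

Derivation:
Hunk 1: at line 1 remove [kuhzy] add [dvb,jqx,ebdl] -> 8 lines: wnt woj dvb jqx ebdl rhiws hme oblba
Hunk 2: at line 2 remove [jqx,ebdl,rhiws] add [uxak,kcc] -> 7 lines: wnt woj dvb uxak kcc hme oblba
Hunk 3: at line 1 remove [dvb] add [bxr,bqu] -> 8 lines: wnt woj bxr bqu uxak kcc hme oblba
Hunk 4: at line 2 remove [bxr,bqu] add [mnl] -> 7 lines: wnt woj mnl uxak kcc hme oblba
Final line count: 7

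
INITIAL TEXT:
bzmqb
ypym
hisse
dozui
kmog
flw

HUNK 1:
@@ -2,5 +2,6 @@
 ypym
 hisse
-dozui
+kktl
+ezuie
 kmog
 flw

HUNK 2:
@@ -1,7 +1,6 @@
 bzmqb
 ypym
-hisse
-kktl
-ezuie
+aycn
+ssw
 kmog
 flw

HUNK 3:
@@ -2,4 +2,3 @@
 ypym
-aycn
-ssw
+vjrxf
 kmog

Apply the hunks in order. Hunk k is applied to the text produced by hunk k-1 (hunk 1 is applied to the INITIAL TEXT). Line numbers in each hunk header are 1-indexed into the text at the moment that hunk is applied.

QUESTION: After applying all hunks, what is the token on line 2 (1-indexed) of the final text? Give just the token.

Answer: ypym

Derivation:
Hunk 1: at line 2 remove [dozui] add [kktl,ezuie] -> 7 lines: bzmqb ypym hisse kktl ezuie kmog flw
Hunk 2: at line 1 remove [hisse,kktl,ezuie] add [aycn,ssw] -> 6 lines: bzmqb ypym aycn ssw kmog flw
Hunk 3: at line 2 remove [aycn,ssw] add [vjrxf] -> 5 lines: bzmqb ypym vjrxf kmog flw
Final line 2: ypym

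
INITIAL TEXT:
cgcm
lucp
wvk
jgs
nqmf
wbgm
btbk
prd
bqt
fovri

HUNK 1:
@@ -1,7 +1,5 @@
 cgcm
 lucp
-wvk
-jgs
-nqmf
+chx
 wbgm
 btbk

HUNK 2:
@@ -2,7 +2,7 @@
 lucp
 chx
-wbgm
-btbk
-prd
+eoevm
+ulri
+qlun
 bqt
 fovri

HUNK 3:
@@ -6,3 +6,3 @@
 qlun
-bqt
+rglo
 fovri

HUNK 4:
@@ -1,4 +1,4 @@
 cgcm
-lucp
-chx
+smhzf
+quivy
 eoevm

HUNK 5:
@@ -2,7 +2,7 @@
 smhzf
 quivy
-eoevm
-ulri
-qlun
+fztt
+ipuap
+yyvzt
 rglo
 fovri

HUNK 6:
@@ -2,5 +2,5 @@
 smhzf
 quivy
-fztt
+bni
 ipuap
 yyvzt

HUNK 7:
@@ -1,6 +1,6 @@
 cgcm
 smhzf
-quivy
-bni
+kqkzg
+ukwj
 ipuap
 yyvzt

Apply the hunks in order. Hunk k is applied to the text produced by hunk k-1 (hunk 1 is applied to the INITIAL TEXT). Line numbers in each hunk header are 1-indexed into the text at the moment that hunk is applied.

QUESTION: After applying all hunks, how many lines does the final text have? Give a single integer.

Answer: 8

Derivation:
Hunk 1: at line 1 remove [wvk,jgs,nqmf] add [chx] -> 8 lines: cgcm lucp chx wbgm btbk prd bqt fovri
Hunk 2: at line 2 remove [wbgm,btbk,prd] add [eoevm,ulri,qlun] -> 8 lines: cgcm lucp chx eoevm ulri qlun bqt fovri
Hunk 3: at line 6 remove [bqt] add [rglo] -> 8 lines: cgcm lucp chx eoevm ulri qlun rglo fovri
Hunk 4: at line 1 remove [lucp,chx] add [smhzf,quivy] -> 8 lines: cgcm smhzf quivy eoevm ulri qlun rglo fovri
Hunk 5: at line 2 remove [eoevm,ulri,qlun] add [fztt,ipuap,yyvzt] -> 8 lines: cgcm smhzf quivy fztt ipuap yyvzt rglo fovri
Hunk 6: at line 2 remove [fztt] add [bni] -> 8 lines: cgcm smhzf quivy bni ipuap yyvzt rglo fovri
Hunk 7: at line 1 remove [quivy,bni] add [kqkzg,ukwj] -> 8 lines: cgcm smhzf kqkzg ukwj ipuap yyvzt rglo fovri
Final line count: 8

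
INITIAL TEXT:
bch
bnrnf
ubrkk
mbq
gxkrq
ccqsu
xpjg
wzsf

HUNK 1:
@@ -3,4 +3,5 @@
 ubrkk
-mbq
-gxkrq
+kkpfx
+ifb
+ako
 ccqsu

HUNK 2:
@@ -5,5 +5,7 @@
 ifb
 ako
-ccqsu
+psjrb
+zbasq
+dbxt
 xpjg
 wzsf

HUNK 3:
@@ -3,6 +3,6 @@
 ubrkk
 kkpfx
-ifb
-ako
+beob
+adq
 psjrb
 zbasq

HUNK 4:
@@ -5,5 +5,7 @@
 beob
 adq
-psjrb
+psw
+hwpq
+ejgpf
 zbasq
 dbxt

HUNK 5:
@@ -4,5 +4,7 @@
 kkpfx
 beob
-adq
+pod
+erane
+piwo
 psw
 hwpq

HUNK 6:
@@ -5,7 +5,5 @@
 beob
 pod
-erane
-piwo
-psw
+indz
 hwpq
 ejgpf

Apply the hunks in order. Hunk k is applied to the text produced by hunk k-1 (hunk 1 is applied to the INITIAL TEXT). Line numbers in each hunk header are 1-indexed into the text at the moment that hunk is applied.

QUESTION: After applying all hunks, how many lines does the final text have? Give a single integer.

Hunk 1: at line 3 remove [mbq,gxkrq] add [kkpfx,ifb,ako] -> 9 lines: bch bnrnf ubrkk kkpfx ifb ako ccqsu xpjg wzsf
Hunk 2: at line 5 remove [ccqsu] add [psjrb,zbasq,dbxt] -> 11 lines: bch bnrnf ubrkk kkpfx ifb ako psjrb zbasq dbxt xpjg wzsf
Hunk 3: at line 3 remove [ifb,ako] add [beob,adq] -> 11 lines: bch bnrnf ubrkk kkpfx beob adq psjrb zbasq dbxt xpjg wzsf
Hunk 4: at line 5 remove [psjrb] add [psw,hwpq,ejgpf] -> 13 lines: bch bnrnf ubrkk kkpfx beob adq psw hwpq ejgpf zbasq dbxt xpjg wzsf
Hunk 5: at line 4 remove [adq] add [pod,erane,piwo] -> 15 lines: bch bnrnf ubrkk kkpfx beob pod erane piwo psw hwpq ejgpf zbasq dbxt xpjg wzsf
Hunk 6: at line 5 remove [erane,piwo,psw] add [indz] -> 13 lines: bch bnrnf ubrkk kkpfx beob pod indz hwpq ejgpf zbasq dbxt xpjg wzsf
Final line count: 13

Answer: 13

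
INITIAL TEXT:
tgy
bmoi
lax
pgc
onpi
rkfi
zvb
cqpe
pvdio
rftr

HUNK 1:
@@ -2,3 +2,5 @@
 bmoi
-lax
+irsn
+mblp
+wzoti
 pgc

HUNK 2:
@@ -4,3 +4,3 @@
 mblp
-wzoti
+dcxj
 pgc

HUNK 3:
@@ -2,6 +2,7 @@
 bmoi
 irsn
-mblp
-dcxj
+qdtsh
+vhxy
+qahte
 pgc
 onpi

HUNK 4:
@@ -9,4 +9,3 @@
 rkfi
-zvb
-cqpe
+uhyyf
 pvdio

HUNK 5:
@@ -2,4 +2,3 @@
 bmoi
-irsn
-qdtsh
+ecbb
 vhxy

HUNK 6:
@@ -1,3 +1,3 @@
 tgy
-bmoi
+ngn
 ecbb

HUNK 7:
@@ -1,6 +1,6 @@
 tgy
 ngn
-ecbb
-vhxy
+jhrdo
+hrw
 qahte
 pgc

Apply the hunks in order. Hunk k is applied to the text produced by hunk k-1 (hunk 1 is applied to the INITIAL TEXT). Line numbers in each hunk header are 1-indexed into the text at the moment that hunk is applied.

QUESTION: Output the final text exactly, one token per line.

Answer: tgy
ngn
jhrdo
hrw
qahte
pgc
onpi
rkfi
uhyyf
pvdio
rftr

Derivation:
Hunk 1: at line 2 remove [lax] add [irsn,mblp,wzoti] -> 12 lines: tgy bmoi irsn mblp wzoti pgc onpi rkfi zvb cqpe pvdio rftr
Hunk 2: at line 4 remove [wzoti] add [dcxj] -> 12 lines: tgy bmoi irsn mblp dcxj pgc onpi rkfi zvb cqpe pvdio rftr
Hunk 3: at line 2 remove [mblp,dcxj] add [qdtsh,vhxy,qahte] -> 13 lines: tgy bmoi irsn qdtsh vhxy qahte pgc onpi rkfi zvb cqpe pvdio rftr
Hunk 4: at line 9 remove [zvb,cqpe] add [uhyyf] -> 12 lines: tgy bmoi irsn qdtsh vhxy qahte pgc onpi rkfi uhyyf pvdio rftr
Hunk 5: at line 2 remove [irsn,qdtsh] add [ecbb] -> 11 lines: tgy bmoi ecbb vhxy qahte pgc onpi rkfi uhyyf pvdio rftr
Hunk 6: at line 1 remove [bmoi] add [ngn] -> 11 lines: tgy ngn ecbb vhxy qahte pgc onpi rkfi uhyyf pvdio rftr
Hunk 7: at line 1 remove [ecbb,vhxy] add [jhrdo,hrw] -> 11 lines: tgy ngn jhrdo hrw qahte pgc onpi rkfi uhyyf pvdio rftr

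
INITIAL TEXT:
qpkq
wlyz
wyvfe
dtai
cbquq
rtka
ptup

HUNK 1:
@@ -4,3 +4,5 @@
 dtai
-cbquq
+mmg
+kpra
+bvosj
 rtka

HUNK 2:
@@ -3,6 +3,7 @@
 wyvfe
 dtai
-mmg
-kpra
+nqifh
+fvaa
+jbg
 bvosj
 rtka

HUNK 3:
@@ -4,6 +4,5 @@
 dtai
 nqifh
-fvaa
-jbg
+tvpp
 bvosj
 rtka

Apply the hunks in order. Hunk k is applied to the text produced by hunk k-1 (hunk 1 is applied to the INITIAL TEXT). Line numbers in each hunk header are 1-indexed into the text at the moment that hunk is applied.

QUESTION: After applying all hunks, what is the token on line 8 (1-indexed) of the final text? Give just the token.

Answer: rtka

Derivation:
Hunk 1: at line 4 remove [cbquq] add [mmg,kpra,bvosj] -> 9 lines: qpkq wlyz wyvfe dtai mmg kpra bvosj rtka ptup
Hunk 2: at line 3 remove [mmg,kpra] add [nqifh,fvaa,jbg] -> 10 lines: qpkq wlyz wyvfe dtai nqifh fvaa jbg bvosj rtka ptup
Hunk 3: at line 4 remove [fvaa,jbg] add [tvpp] -> 9 lines: qpkq wlyz wyvfe dtai nqifh tvpp bvosj rtka ptup
Final line 8: rtka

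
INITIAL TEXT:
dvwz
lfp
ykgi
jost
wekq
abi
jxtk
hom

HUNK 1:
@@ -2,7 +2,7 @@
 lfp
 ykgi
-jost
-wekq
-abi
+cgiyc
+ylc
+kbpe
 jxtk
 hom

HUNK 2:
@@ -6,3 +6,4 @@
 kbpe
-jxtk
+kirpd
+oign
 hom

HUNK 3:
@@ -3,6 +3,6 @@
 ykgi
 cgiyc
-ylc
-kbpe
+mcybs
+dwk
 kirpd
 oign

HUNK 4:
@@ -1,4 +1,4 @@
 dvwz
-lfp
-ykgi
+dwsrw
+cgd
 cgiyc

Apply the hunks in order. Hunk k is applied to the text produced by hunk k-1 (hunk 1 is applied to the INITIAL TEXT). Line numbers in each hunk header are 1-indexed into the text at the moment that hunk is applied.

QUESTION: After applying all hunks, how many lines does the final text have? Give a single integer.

Answer: 9

Derivation:
Hunk 1: at line 2 remove [jost,wekq,abi] add [cgiyc,ylc,kbpe] -> 8 lines: dvwz lfp ykgi cgiyc ylc kbpe jxtk hom
Hunk 2: at line 6 remove [jxtk] add [kirpd,oign] -> 9 lines: dvwz lfp ykgi cgiyc ylc kbpe kirpd oign hom
Hunk 3: at line 3 remove [ylc,kbpe] add [mcybs,dwk] -> 9 lines: dvwz lfp ykgi cgiyc mcybs dwk kirpd oign hom
Hunk 4: at line 1 remove [lfp,ykgi] add [dwsrw,cgd] -> 9 lines: dvwz dwsrw cgd cgiyc mcybs dwk kirpd oign hom
Final line count: 9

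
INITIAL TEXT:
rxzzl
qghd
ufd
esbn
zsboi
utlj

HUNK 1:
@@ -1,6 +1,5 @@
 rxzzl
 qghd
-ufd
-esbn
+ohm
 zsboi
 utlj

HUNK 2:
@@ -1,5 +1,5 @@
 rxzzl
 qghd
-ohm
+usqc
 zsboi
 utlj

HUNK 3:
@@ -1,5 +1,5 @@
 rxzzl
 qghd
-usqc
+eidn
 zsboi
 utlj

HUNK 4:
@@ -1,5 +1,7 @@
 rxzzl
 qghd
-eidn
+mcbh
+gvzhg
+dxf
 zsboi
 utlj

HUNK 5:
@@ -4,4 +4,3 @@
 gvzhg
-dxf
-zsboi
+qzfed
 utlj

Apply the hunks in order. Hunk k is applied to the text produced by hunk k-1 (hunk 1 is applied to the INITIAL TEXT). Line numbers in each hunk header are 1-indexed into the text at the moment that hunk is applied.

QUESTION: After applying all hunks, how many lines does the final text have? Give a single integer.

Answer: 6

Derivation:
Hunk 1: at line 1 remove [ufd,esbn] add [ohm] -> 5 lines: rxzzl qghd ohm zsboi utlj
Hunk 2: at line 1 remove [ohm] add [usqc] -> 5 lines: rxzzl qghd usqc zsboi utlj
Hunk 3: at line 1 remove [usqc] add [eidn] -> 5 lines: rxzzl qghd eidn zsboi utlj
Hunk 4: at line 1 remove [eidn] add [mcbh,gvzhg,dxf] -> 7 lines: rxzzl qghd mcbh gvzhg dxf zsboi utlj
Hunk 5: at line 4 remove [dxf,zsboi] add [qzfed] -> 6 lines: rxzzl qghd mcbh gvzhg qzfed utlj
Final line count: 6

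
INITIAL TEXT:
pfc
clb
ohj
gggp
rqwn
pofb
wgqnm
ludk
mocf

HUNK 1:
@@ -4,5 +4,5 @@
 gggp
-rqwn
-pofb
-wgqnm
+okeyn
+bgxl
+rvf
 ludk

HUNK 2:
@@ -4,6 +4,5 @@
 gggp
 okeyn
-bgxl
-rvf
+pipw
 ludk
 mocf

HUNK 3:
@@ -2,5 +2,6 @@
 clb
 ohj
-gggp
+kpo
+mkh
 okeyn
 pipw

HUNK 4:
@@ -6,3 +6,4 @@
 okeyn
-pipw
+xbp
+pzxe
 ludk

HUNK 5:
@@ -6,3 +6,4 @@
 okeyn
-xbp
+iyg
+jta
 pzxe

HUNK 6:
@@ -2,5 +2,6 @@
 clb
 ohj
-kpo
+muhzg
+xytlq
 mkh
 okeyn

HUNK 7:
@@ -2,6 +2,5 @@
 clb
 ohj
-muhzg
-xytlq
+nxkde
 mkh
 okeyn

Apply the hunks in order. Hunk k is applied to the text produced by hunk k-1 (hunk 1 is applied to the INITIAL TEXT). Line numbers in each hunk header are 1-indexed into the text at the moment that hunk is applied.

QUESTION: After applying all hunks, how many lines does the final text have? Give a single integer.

Answer: 11

Derivation:
Hunk 1: at line 4 remove [rqwn,pofb,wgqnm] add [okeyn,bgxl,rvf] -> 9 lines: pfc clb ohj gggp okeyn bgxl rvf ludk mocf
Hunk 2: at line 4 remove [bgxl,rvf] add [pipw] -> 8 lines: pfc clb ohj gggp okeyn pipw ludk mocf
Hunk 3: at line 2 remove [gggp] add [kpo,mkh] -> 9 lines: pfc clb ohj kpo mkh okeyn pipw ludk mocf
Hunk 4: at line 6 remove [pipw] add [xbp,pzxe] -> 10 lines: pfc clb ohj kpo mkh okeyn xbp pzxe ludk mocf
Hunk 5: at line 6 remove [xbp] add [iyg,jta] -> 11 lines: pfc clb ohj kpo mkh okeyn iyg jta pzxe ludk mocf
Hunk 6: at line 2 remove [kpo] add [muhzg,xytlq] -> 12 lines: pfc clb ohj muhzg xytlq mkh okeyn iyg jta pzxe ludk mocf
Hunk 7: at line 2 remove [muhzg,xytlq] add [nxkde] -> 11 lines: pfc clb ohj nxkde mkh okeyn iyg jta pzxe ludk mocf
Final line count: 11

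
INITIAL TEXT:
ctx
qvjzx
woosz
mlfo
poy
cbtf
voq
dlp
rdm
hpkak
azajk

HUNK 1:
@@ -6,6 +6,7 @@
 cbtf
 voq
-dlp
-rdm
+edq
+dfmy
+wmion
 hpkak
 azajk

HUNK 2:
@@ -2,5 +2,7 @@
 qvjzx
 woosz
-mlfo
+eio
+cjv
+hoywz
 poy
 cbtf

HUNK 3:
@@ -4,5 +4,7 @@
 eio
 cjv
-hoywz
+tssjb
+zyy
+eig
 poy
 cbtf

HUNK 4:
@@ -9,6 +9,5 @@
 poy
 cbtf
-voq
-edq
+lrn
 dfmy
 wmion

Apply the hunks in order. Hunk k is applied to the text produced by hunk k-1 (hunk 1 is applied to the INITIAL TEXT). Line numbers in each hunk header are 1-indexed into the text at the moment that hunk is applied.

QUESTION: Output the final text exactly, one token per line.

Answer: ctx
qvjzx
woosz
eio
cjv
tssjb
zyy
eig
poy
cbtf
lrn
dfmy
wmion
hpkak
azajk

Derivation:
Hunk 1: at line 6 remove [dlp,rdm] add [edq,dfmy,wmion] -> 12 lines: ctx qvjzx woosz mlfo poy cbtf voq edq dfmy wmion hpkak azajk
Hunk 2: at line 2 remove [mlfo] add [eio,cjv,hoywz] -> 14 lines: ctx qvjzx woosz eio cjv hoywz poy cbtf voq edq dfmy wmion hpkak azajk
Hunk 3: at line 4 remove [hoywz] add [tssjb,zyy,eig] -> 16 lines: ctx qvjzx woosz eio cjv tssjb zyy eig poy cbtf voq edq dfmy wmion hpkak azajk
Hunk 4: at line 9 remove [voq,edq] add [lrn] -> 15 lines: ctx qvjzx woosz eio cjv tssjb zyy eig poy cbtf lrn dfmy wmion hpkak azajk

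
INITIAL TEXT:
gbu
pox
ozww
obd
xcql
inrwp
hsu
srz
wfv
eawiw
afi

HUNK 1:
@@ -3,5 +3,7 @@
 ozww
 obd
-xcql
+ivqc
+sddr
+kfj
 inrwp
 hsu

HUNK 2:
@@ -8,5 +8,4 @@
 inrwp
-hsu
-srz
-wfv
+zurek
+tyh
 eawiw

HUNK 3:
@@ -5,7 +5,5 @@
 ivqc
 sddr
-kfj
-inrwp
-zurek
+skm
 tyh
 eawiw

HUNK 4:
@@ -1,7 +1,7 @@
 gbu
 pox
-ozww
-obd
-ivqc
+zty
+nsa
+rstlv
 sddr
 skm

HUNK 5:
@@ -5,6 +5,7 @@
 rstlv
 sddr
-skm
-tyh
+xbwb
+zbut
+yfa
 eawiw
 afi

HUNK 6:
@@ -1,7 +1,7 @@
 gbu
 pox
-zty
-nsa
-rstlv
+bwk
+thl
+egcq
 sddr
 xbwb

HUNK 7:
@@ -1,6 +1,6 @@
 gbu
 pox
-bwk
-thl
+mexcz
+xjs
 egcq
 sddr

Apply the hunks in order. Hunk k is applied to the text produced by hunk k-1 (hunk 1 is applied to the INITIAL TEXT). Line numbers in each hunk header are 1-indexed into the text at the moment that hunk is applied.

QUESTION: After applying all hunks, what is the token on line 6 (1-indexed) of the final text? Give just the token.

Answer: sddr

Derivation:
Hunk 1: at line 3 remove [xcql] add [ivqc,sddr,kfj] -> 13 lines: gbu pox ozww obd ivqc sddr kfj inrwp hsu srz wfv eawiw afi
Hunk 2: at line 8 remove [hsu,srz,wfv] add [zurek,tyh] -> 12 lines: gbu pox ozww obd ivqc sddr kfj inrwp zurek tyh eawiw afi
Hunk 3: at line 5 remove [kfj,inrwp,zurek] add [skm] -> 10 lines: gbu pox ozww obd ivqc sddr skm tyh eawiw afi
Hunk 4: at line 1 remove [ozww,obd,ivqc] add [zty,nsa,rstlv] -> 10 lines: gbu pox zty nsa rstlv sddr skm tyh eawiw afi
Hunk 5: at line 5 remove [skm,tyh] add [xbwb,zbut,yfa] -> 11 lines: gbu pox zty nsa rstlv sddr xbwb zbut yfa eawiw afi
Hunk 6: at line 1 remove [zty,nsa,rstlv] add [bwk,thl,egcq] -> 11 lines: gbu pox bwk thl egcq sddr xbwb zbut yfa eawiw afi
Hunk 7: at line 1 remove [bwk,thl] add [mexcz,xjs] -> 11 lines: gbu pox mexcz xjs egcq sddr xbwb zbut yfa eawiw afi
Final line 6: sddr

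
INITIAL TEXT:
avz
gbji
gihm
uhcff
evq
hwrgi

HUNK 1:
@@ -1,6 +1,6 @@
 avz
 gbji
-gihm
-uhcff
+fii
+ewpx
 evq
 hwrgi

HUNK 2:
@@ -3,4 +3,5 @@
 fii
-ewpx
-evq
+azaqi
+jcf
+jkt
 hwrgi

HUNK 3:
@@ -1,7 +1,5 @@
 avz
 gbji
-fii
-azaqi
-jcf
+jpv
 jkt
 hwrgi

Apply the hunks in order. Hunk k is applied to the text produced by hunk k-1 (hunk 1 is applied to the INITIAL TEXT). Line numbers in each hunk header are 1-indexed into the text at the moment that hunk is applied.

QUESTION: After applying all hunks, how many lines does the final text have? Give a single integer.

Hunk 1: at line 1 remove [gihm,uhcff] add [fii,ewpx] -> 6 lines: avz gbji fii ewpx evq hwrgi
Hunk 2: at line 3 remove [ewpx,evq] add [azaqi,jcf,jkt] -> 7 lines: avz gbji fii azaqi jcf jkt hwrgi
Hunk 3: at line 1 remove [fii,azaqi,jcf] add [jpv] -> 5 lines: avz gbji jpv jkt hwrgi
Final line count: 5

Answer: 5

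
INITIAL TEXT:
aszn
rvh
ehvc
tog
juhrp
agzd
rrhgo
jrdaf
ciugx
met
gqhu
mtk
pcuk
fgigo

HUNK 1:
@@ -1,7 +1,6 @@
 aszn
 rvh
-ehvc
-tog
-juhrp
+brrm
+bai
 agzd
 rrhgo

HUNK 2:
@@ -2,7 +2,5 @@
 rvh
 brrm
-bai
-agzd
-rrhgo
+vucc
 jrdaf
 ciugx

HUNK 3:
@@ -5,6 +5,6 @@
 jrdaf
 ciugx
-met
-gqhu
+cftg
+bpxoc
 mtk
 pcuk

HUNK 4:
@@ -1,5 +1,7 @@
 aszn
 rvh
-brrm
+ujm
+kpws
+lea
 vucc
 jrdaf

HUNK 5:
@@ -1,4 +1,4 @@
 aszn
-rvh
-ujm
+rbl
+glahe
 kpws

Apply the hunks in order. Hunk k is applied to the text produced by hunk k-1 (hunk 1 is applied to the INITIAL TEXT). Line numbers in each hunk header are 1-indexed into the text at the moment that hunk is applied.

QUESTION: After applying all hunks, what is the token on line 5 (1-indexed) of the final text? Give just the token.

Hunk 1: at line 1 remove [ehvc,tog,juhrp] add [brrm,bai] -> 13 lines: aszn rvh brrm bai agzd rrhgo jrdaf ciugx met gqhu mtk pcuk fgigo
Hunk 2: at line 2 remove [bai,agzd,rrhgo] add [vucc] -> 11 lines: aszn rvh brrm vucc jrdaf ciugx met gqhu mtk pcuk fgigo
Hunk 3: at line 5 remove [met,gqhu] add [cftg,bpxoc] -> 11 lines: aszn rvh brrm vucc jrdaf ciugx cftg bpxoc mtk pcuk fgigo
Hunk 4: at line 1 remove [brrm] add [ujm,kpws,lea] -> 13 lines: aszn rvh ujm kpws lea vucc jrdaf ciugx cftg bpxoc mtk pcuk fgigo
Hunk 5: at line 1 remove [rvh,ujm] add [rbl,glahe] -> 13 lines: aszn rbl glahe kpws lea vucc jrdaf ciugx cftg bpxoc mtk pcuk fgigo
Final line 5: lea

Answer: lea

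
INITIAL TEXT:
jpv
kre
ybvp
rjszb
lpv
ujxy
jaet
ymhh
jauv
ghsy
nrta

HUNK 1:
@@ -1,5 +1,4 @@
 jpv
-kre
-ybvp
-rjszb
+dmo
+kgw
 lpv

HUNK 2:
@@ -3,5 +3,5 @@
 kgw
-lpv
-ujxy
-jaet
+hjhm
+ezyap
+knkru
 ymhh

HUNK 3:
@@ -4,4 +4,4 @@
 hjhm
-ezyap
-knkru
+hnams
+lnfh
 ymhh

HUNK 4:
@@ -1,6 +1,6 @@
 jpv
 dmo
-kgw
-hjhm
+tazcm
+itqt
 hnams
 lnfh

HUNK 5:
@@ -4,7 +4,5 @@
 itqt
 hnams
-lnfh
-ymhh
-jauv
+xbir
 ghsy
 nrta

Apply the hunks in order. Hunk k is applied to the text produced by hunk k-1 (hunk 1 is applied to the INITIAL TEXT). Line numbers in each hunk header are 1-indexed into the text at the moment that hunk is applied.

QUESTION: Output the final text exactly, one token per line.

Answer: jpv
dmo
tazcm
itqt
hnams
xbir
ghsy
nrta

Derivation:
Hunk 1: at line 1 remove [kre,ybvp,rjszb] add [dmo,kgw] -> 10 lines: jpv dmo kgw lpv ujxy jaet ymhh jauv ghsy nrta
Hunk 2: at line 3 remove [lpv,ujxy,jaet] add [hjhm,ezyap,knkru] -> 10 lines: jpv dmo kgw hjhm ezyap knkru ymhh jauv ghsy nrta
Hunk 3: at line 4 remove [ezyap,knkru] add [hnams,lnfh] -> 10 lines: jpv dmo kgw hjhm hnams lnfh ymhh jauv ghsy nrta
Hunk 4: at line 1 remove [kgw,hjhm] add [tazcm,itqt] -> 10 lines: jpv dmo tazcm itqt hnams lnfh ymhh jauv ghsy nrta
Hunk 5: at line 4 remove [lnfh,ymhh,jauv] add [xbir] -> 8 lines: jpv dmo tazcm itqt hnams xbir ghsy nrta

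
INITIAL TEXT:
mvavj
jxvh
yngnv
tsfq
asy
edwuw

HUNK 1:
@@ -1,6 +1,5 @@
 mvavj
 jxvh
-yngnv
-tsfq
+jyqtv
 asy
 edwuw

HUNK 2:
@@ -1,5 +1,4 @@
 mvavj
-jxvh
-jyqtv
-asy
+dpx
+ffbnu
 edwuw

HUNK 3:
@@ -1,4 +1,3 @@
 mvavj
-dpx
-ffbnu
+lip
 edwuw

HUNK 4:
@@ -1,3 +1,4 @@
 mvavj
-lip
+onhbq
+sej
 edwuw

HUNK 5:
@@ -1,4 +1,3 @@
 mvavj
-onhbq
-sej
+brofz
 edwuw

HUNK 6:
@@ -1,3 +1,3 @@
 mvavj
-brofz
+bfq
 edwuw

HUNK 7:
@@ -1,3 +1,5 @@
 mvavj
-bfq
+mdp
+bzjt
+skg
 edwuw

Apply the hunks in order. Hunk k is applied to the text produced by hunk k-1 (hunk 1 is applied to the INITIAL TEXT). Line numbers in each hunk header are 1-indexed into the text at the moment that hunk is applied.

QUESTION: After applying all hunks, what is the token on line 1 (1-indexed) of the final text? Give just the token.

Answer: mvavj

Derivation:
Hunk 1: at line 1 remove [yngnv,tsfq] add [jyqtv] -> 5 lines: mvavj jxvh jyqtv asy edwuw
Hunk 2: at line 1 remove [jxvh,jyqtv,asy] add [dpx,ffbnu] -> 4 lines: mvavj dpx ffbnu edwuw
Hunk 3: at line 1 remove [dpx,ffbnu] add [lip] -> 3 lines: mvavj lip edwuw
Hunk 4: at line 1 remove [lip] add [onhbq,sej] -> 4 lines: mvavj onhbq sej edwuw
Hunk 5: at line 1 remove [onhbq,sej] add [brofz] -> 3 lines: mvavj brofz edwuw
Hunk 6: at line 1 remove [brofz] add [bfq] -> 3 lines: mvavj bfq edwuw
Hunk 7: at line 1 remove [bfq] add [mdp,bzjt,skg] -> 5 lines: mvavj mdp bzjt skg edwuw
Final line 1: mvavj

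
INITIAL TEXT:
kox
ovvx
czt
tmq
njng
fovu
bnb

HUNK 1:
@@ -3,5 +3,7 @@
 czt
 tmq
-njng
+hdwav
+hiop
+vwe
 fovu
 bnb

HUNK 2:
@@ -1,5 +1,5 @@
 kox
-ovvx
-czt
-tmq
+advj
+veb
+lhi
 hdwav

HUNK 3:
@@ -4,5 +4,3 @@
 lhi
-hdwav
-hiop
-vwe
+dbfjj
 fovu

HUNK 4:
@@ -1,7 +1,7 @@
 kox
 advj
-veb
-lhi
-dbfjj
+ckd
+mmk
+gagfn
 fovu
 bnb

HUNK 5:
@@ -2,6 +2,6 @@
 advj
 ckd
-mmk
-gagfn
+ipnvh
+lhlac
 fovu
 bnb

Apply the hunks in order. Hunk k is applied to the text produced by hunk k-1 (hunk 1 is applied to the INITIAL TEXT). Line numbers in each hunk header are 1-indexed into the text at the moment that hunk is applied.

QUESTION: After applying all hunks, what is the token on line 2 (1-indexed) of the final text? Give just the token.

Hunk 1: at line 3 remove [njng] add [hdwav,hiop,vwe] -> 9 lines: kox ovvx czt tmq hdwav hiop vwe fovu bnb
Hunk 2: at line 1 remove [ovvx,czt,tmq] add [advj,veb,lhi] -> 9 lines: kox advj veb lhi hdwav hiop vwe fovu bnb
Hunk 3: at line 4 remove [hdwav,hiop,vwe] add [dbfjj] -> 7 lines: kox advj veb lhi dbfjj fovu bnb
Hunk 4: at line 1 remove [veb,lhi,dbfjj] add [ckd,mmk,gagfn] -> 7 lines: kox advj ckd mmk gagfn fovu bnb
Hunk 5: at line 2 remove [mmk,gagfn] add [ipnvh,lhlac] -> 7 lines: kox advj ckd ipnvh lhlac fovu bnb
Final line 2: advj

Answer: advj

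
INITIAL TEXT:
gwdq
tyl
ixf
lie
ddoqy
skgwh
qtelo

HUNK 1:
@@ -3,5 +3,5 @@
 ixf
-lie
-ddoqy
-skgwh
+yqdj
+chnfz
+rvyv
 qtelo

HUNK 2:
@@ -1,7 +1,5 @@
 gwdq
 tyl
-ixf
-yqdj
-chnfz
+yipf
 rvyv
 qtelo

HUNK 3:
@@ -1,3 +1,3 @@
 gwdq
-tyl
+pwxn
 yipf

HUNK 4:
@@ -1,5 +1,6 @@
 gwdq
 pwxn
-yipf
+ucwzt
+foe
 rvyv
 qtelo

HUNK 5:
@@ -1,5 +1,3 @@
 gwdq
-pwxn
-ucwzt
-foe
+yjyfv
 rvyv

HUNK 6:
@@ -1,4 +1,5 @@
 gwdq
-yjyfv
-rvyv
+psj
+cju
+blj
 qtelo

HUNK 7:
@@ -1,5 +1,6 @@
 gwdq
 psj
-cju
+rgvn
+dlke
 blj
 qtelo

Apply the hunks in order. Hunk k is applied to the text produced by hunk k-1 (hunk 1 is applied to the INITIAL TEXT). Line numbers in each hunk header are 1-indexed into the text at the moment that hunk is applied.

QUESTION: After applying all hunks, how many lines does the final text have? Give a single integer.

Hunk 1: at line 3 remove [lie,ddoqy,skgwh] add [yqdj,chnfz,rvyv] -> 7 lines: gwdq tyl ixf yqdj chnfz rvyv qtelo
Hunk 2: at line 1 remove [ixf,yqdj,chnfz] add [yipf] -> 5 lines: gwdq tyl yipf rvyv qtelo
Hunk 3: at line 1 remove [tyl] add [pwxn] -> 5 lines: gwdq pwxn yipf rvyv qtelo
Hunk 4: at line 1 remove [yipf] add [ucwzt,foe] -> 6 lines: gwdq pwxn ucwzt foe rvyv qtelo
Hunk 5: at line 1 remove [pwxn,ucwzt,foe] add [yjyfv] -> 4 lines: gwdq yjyfv rvyv qtelo
Hunk 6: at line 1 remove [yjyfv,rvyv] add [psj,cju,blj] -> 5 lines: gwdq psj cju blj qtelo
Hunk 7: at line 1 remove [cju] add [rgvn,dlke] -> 6 lines: gwdq psj rgvn dlke blj qtelo
Final line count: 6

Answer: 6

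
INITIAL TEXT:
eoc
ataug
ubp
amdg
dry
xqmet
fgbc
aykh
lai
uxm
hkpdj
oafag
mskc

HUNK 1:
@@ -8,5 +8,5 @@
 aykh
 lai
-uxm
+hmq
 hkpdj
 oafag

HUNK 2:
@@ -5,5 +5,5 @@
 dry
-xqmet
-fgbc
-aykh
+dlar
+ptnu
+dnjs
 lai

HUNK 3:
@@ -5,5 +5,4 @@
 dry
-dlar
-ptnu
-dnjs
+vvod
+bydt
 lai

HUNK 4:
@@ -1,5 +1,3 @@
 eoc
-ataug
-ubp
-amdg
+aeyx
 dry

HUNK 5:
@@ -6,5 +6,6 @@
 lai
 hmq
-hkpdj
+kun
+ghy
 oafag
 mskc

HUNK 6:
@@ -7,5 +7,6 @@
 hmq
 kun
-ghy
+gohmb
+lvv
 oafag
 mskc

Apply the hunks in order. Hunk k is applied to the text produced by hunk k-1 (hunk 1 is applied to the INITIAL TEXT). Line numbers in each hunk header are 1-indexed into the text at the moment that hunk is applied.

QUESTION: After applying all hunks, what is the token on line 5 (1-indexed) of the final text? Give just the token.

Answer: bydt

Derivation:
Hunk 1: at line 8 remove [uxm] add [hmq] -> 13 lines: eoc ataug ubp amdg dry xqmet fgbc aykh lai hmq hkpdj oafag mskc
Hunk 2: at line 5 remove [xqmet,fgbc,aykh] add [dlar,ptnu,dnjs] -> 13 lines: eoc ataug ubp amdg dry dlar ptnu dnjs lai hmq hkpdj oafag mskc
Hunk 3: at line 5 remove [dlar,ptnu,dnjs] add [vvod,bydt] -> 12 lines: eoc ataug ubp amdg dry vvod bydt lai hmq hkpdj oafag mskc
Hunk 4: at line 1 remove [ataug,ubp,amdg] add [aeyx] -> 10 lines: eoc aeyx dry vvod bydt lai hmq hkpdj oafag mskc
Hunk 5: at line 6 remove [hkpdj] add [kun,ghy] -> 11 lines: eoc aeyx dry vvod bydt lai hmq kun ghy oafag mskc
Hunk 6: at line 7 remove [ghy] add [gohmb,lvv] -> 12 lines: eoc aeyx dry vvod bydt lai hmq kun gohmb lvv oafag mskc
Final line 5: bydt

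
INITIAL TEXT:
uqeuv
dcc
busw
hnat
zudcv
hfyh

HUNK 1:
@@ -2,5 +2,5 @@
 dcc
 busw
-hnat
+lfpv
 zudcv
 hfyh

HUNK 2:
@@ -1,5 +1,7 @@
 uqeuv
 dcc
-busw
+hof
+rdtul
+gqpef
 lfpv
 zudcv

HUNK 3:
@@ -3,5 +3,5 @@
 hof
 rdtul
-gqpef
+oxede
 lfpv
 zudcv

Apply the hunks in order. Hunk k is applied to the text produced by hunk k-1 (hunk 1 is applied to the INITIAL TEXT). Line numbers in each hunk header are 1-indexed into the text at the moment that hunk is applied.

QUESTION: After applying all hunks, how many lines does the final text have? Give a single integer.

Hunk 1: at line 2 remove [hnat] add [lfpv] -> 6 lines: uqeuv dcc busw lfpv zudcv hfyh
Hunk 2: at line 1 remove [busw] add [hof,rdtul,gqpef] -> 8 lines: uqeuv dcc hof rdtul gqpef lfpv zudcv hfyh
Hunk 3: at line 3 remove [gqpef] add [oxede] -> 8 lines: uqeuv dcc hof rdtul oxede lfpv zudcv hfyh
Final line count: 8

Answer: 8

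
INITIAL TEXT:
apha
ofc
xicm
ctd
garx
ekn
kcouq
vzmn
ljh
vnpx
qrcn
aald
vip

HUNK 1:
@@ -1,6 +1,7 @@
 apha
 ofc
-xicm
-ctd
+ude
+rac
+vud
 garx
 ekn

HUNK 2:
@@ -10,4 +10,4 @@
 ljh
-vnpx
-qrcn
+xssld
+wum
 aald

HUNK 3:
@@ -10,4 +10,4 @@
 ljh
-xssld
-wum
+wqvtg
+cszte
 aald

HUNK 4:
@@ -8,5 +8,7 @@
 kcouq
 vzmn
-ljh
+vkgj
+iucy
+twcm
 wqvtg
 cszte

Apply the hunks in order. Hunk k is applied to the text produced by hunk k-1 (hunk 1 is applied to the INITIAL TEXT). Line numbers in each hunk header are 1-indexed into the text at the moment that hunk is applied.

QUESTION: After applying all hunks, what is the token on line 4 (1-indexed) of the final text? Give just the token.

Hunk 1: at line 1 remove [xicm,ctd] add [ude,rac,vud] -> 14 lines: apha ofc ude rac vud garx ekn kcouq vzmn ljh vnpx qrcn aald vip
Hunk 2: at line 10 remove [vnpx,qrcn] add [xssld,wum] -> 14 lines: apha ofc ude rac vud garx ekn kcouq vzmn ljh xssld wum aald vip
Hunk 3: at line 10 remove [xssld,wum] add [wqvtg,cszte] -> 14 lines: apha ofc ude rac vud garx ekn kcouq vzmn ljh wqvtg cszte aald vip
Hunk 4: at line 8 remove [ljh] add [vkgj,iucy,twcm] -> 16 lines: apha ofc ude rac vud garx ekn kcouq vzmn vkgj iucy twcm wqvtg cszte aald vip
Final line 4: rac

Answer: rac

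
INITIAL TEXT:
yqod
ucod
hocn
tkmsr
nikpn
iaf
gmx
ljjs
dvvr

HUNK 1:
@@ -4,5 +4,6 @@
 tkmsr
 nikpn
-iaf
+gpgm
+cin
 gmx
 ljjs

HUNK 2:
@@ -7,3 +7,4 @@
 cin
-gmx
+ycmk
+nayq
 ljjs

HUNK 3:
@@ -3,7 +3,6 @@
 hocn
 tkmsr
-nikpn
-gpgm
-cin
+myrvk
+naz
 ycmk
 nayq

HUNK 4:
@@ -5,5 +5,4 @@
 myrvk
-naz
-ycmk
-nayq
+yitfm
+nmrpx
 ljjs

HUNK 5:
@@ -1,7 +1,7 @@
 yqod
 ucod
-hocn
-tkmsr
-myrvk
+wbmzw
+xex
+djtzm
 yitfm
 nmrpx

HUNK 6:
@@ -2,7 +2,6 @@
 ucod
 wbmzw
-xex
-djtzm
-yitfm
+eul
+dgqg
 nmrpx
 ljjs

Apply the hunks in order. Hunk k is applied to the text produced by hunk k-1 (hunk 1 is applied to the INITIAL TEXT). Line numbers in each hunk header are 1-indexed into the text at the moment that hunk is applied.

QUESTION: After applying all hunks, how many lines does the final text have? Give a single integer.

Hunk 1: at line 4 remove [iaf] add [gpgm,cin] -> 10 lines: yqod ucod hocn tkmsr nikpn gpgm cin gmx ljjs dvvr
Hunk 2: at line 7 remove [gmx] add [ycmk,nayq] -> 11 lines: yqod ucod hocn tkmsr nikpn gpgm cin ycmk nayq ljjs dvvr
Hunk 3: at line 3 remove [nikpn,gpgm,cin] add [myrvk,naz] -> 10 lines: yqod ucod hocn tkmsr myrvk naz ycmk nayq ljjs dvvr
Hunk 4: at line 5 remove [naz,ycmk,nayq] add [yitfm,nmrpx] -> 9 lines: yqod ucod hocn tkmsr myrvk yitfm nmrpx ljjs dvvr
Hunk 5: at line 1 remove [hocn,tkmsr,myrvk] add [wbmzw,xex,djtzm] -> 9 lines: yqod ucod wbmzw xex djtzm yitfm nmrpx ljjs dvvr
Hunk 6: at line 2 remove [xex,djtzm,yitfm] add [eul,dgqg] -> 8 lines: yqod ucod wbmzw eul dgqg nmrpx ljjs dvvr
Final line count: 8

Answer: 8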